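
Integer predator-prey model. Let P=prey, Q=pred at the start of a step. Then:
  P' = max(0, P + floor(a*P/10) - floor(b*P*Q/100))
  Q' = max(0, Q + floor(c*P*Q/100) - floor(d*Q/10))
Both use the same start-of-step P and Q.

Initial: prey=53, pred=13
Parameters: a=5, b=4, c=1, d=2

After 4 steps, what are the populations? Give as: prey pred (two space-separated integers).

Step 1: prey: 53+26-27=52; pred: 13+6-2=17
Step 2: prey: 52+26-35=43; pred: 17+8-3=22
Step 3: prey: 43+21-37=27; pred: 22+9-4=27
Step 4: prey: 27+13-29=11; pred: 27+7-5=29

Answer: 11 29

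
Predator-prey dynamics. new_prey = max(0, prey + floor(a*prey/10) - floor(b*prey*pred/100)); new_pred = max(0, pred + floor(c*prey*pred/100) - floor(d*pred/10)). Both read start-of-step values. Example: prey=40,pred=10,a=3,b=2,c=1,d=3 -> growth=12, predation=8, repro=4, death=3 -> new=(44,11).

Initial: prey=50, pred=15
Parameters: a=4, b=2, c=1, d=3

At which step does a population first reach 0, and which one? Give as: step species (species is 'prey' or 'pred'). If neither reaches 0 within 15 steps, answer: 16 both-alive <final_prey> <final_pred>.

Step 1: prey: 50+20-15=55; pred: 15+7-4=18
Step 2: prey: 55+22-19=58; pred: 18+9-5=22
Step 3: prey: 58+23-25=56; pred: 22+12-6=28
Step 4: prey: 56+22-31=47; pred: 28+15-8=35
Step 5: prey: 47+18-32=33; pred: 35+16-10=41
Step 6: prey: 33+13-27=19; pred: 41+13-12=42
Step 7: prey: 19+7-15=11; pred: 42+7-12=37
Step 8: prey: 11+4-8=7; pred: 37+4-11=30
Step 9: prey: 7+2-4=5; pred: 30+2-9=23
Step 10: prey: 5+2-2=5; pred: 23+1-6=18
Step 11: prey: 5+2-1=6; pred: 18+0-5=13
Step 12: prey: 6+2-1=7; pred: 13+0-3=10
Step 13: prey: 7+2-1=8; pred: 10+0-3=7
Step 14: prey: 8+3-1=10; pred: 7+0-2=5
Step 15: prey: 10+4-1=13; pred: 5+0-1=4
No extinction within 15 steps

Answer: 16 both-alive 13 4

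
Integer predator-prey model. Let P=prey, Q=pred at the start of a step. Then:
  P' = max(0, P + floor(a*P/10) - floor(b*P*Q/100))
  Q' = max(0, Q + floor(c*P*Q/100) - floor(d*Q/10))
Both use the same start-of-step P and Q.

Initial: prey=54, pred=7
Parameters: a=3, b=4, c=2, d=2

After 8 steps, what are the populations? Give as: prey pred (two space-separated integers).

Answer: 0 19

Derivation:
Step 1: prey: 54+16-15=55; pred: 7+7-1=13
Step 2: prey: 55+16-28=43; pred: 13+14-2=25
Step 3: prey: 43+12-43=12; pred: 25+21-5=41
Step 4: prey: 12+3-19=0; pred: 41+9-8=42
Step 5: prey: 0+0-0=0; pred: 42+0-8=34
Step 6: prey: 0+0-0=0; pred: 34+0-6=28
Step 7: prey: 0+0-0=0; pred: 28+0-5=23
Step 8: prey: 0+0-0=0; pred: 23+0-4=19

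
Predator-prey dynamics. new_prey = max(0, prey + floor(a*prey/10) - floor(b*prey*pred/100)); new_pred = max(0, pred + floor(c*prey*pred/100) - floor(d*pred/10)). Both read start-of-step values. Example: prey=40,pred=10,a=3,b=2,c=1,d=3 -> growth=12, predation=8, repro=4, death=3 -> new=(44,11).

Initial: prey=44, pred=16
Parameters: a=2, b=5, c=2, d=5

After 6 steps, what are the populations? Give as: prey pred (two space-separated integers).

Answer: 1 2

Derivation:
Step 1: prey: 44+8-35=17; pred: 16+14-8=22
Step 2: prey: 17+3-18=2; pred: 22+7-11=18
Step 3: prey: 2+0-1=1; pred: 18+0-9=9
Step 4: prey: 1+0-0=1; pred: 9+0-4=5
Step 5: prey: 1+0-0=1; pred: 5+0-2=3
Step 6: prey: 1+0-0=1; pred: 3+0-1=2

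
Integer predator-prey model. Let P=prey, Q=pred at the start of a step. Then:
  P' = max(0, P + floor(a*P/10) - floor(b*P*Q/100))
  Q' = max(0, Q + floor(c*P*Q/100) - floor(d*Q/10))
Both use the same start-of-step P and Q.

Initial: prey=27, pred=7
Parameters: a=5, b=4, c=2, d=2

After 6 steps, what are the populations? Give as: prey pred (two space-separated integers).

Step 1: prey: 27+13-7=33; pred: 7+3-1=9
Step 2: prey: 33+16-11=38; pred: 9+5-1=13
Step 3: prey: 38+19-19=38; pred: 13+9-2=20
Step 4: prey: 38+19-30=27; pred: 20+15-4=31
Step 5: prey: 27+13-33=7; pred: 31+16-6=41
Step 6: prey: 7+3-11=0; pred: 41+5-8=38

Answer: 0 38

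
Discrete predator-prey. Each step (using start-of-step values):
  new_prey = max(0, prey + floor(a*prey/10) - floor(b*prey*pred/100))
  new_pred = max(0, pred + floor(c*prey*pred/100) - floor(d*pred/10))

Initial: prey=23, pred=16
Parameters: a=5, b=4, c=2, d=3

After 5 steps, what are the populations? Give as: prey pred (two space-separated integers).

Answer: 5 16

Derivation:
Step 1: prey: 23+11-14=20; pred: 16+7-4=19
Step 2: prey: 20+10-15=15; pred: 19+7-5=21
Step 3: prey: 15+7-12=10; pred: 21+6-6=21
Step 4: prey: 10+5-8=7; pred: 21+4-6=19
Step 5: prey: 7+3-5=5; pred: 19+2-5=16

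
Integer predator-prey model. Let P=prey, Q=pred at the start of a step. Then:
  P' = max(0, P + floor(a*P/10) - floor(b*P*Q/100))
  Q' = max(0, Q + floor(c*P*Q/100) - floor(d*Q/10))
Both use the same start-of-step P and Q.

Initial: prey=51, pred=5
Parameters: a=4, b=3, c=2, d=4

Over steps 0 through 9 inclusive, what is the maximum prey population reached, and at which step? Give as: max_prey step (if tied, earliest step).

Answer: 74 2

Derivation:
Step 1: prey: 51+20-7=64; pred: 5+5-2=8
Step 2: prey: 64+25-15=74; pred: 8+10-3=15
Step 3: prey: 74+29-33=70; pred: 15+22-6=31
Step 4: prey: 70+28-65=33; pred: 31+43-12=62
Step 5: prey: 33+13-61=0; pred: 62+40-24=78
Step 6: prey: 0+0-0=0; pred: 78+0-31=47
Step 7: prey: 0+0-0=0; pred: 47+0-18=29
Step 8: prey: 0+0-0=0; pred: 29+0-11=18
Step 9: prey: 0+0-0=0; pred: 18+0-7=11
Max prey = 74 at step 2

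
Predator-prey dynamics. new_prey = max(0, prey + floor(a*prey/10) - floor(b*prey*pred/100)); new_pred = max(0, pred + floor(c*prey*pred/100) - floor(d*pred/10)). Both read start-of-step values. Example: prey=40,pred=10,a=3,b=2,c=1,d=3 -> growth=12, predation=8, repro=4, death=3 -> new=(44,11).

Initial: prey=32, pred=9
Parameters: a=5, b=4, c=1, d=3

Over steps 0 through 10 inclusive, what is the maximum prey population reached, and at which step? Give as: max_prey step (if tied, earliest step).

Step 1: prey: 32+16-11=37; pred: 9+2-2=9
Step 2: prey: 37+18-13=42; pred: 9+3-2=10
Step 3: prey: 42+21-16=47; pred: 10+4-3=11
Step 4: prey: 47+23-20=50; pred: 11+5-3=13
Step 5: prey: 50+25-26=49; pred: 13+6-3=16
Step 6: prey: 49+24-31=42; pred: 16+7-4=19
Step 7: prey: 42+21-31=32; pred: 19+7-5=21
Step 8: prey: 32+16-26=22; pred: 21+6-6=21
Step 9: prey: 22+11-18=15; pred: 21+4-6=19
Step 10: prey: 15+7-11=11; pred: 19+2-5=16
Max prey = 50 at step 4

Answer: 50 4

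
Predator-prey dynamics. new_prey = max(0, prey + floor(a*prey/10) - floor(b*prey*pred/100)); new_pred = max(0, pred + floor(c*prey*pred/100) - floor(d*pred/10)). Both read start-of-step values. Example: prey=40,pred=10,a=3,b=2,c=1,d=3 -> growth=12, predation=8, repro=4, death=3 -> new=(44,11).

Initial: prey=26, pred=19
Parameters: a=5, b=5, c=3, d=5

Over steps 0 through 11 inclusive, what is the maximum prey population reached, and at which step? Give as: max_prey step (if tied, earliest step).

Answer: 28 11

Derivation:
Step 1: prey: 26+13-24=15; pred: 19+14-9=24
Step 2: prey: 15+7-18=4; pred: 24+10-12=22
Step 3: prey: 4+2-4=2; pred: 22+2-11=13
Step 4: prey: 2+1-1=2; pred: 13+0-6=7
Step 5: prey: 2+1-0=3; pred: 7+0-3=4
Step 6: prey: 3+1-0=4; pred: 4+0-2=2
Step 7: prey: 4+2-0=6; pred: 2+0-1=1
Step 8: prey: 6+3-0=9; pred: 1+0-0=1
Step 9: prey: 9+4-0=13; pred: 1+0-0=1
Step 10: prey: 13+6-0=19; pred: 1+0-0=1
Step 11: prey: 19+9-0=28; pred: 1+0-0=1
Max prey = 28 at step 11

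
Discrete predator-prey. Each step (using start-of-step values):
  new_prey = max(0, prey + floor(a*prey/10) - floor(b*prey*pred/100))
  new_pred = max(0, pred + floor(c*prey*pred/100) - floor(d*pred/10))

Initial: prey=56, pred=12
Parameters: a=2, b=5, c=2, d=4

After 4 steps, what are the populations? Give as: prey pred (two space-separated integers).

Step 1: prey: 56+11-33=34; pred: 12+13-4=21
Step 2: prey: 34+6-35=5; pred: 21+14-8=27
Step 3: prey: 5+1-6=0; pred: 27+2-10=19
Step 4: prey: 0+0-0=0; pred: 19+0-7=12

Answer: 0 12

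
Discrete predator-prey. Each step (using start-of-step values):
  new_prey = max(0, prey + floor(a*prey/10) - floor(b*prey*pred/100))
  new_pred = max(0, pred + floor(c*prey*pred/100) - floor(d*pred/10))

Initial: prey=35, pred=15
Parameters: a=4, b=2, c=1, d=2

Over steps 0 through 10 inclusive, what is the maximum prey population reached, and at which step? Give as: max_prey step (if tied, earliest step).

Step 1: prey: 35+14-10=39; pred: 15+5-3=17
Step 2: prey: 39+15-13=41; pred: 17+6-3=20
Step 3: prey: 41+16-16=41; pred: 20+8-4=24
Step 4: prey: 41+16-19=38; pred: 24+9-4=29
Step 5: prey: 38+15-22=31; pred: 29+11-5=35
Step 6: prey: 31+12-21=22; pred: 35+10-7=38
Step 7: prey: 22+8-16=14; pred: 38+8-7=39
Step 8: prey: 14+5-10=9; pred: 39+5-7=37
Step 9: prey: 9+3-6=6; pred: 37+3-7=33
Step 10: prey: 6+2-3=5; pred: 33+1-6=28
Max prey = 41 at step 2

Answer: 41 2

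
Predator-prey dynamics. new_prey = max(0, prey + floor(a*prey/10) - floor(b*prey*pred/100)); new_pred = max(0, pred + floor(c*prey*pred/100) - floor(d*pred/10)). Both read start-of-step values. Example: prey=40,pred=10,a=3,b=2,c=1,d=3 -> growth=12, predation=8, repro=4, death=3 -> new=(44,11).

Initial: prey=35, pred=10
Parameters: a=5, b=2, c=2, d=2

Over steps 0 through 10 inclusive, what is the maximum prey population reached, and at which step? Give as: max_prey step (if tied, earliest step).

Step 1: prey: 35+17-7=45; pred: 10+7-2=15
Step 2: prey: 45+22-13=54; pred: 15+13-3=25
Step 3: prey: 54+27-27=54; pred: 25+27-5=47
Step 4: prey: 54+27-50=31; pred: 47+50-9=88
Step 5: prey: 31+15-54=0; pred: 88+54-17=125
Step 6: prey: 0+0-0=0; pred: 125+0-25=100
Step 7: prey: 0+0-0=0; pred: 100+0-20=80
Step 8: prey: 0+0-0=0; pred: 80+0-16=64
Step 9: prey: 0+0-0=0; pred: 64+0-12=52
Step 10: prey: 0+0-0=0; pred: 52+0-10=42
Max prey = 54 at step 2

Answer: 54 2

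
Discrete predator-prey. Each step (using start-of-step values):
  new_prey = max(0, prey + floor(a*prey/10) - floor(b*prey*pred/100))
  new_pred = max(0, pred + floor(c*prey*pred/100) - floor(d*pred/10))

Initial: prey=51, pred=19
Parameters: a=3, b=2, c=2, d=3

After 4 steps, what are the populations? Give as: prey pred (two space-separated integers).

Step 1: prey: 51+15-19=47; pred: 19+19-5=33
Step 2: prey: 47+14-31=30; pred: 33+31-9=55
Step 3: prey: 30+9-33=6; pred: 55+33-16=72
Step 4: prey: 6+1-8=0; pred: 72+8-21=59

Answer: 0 59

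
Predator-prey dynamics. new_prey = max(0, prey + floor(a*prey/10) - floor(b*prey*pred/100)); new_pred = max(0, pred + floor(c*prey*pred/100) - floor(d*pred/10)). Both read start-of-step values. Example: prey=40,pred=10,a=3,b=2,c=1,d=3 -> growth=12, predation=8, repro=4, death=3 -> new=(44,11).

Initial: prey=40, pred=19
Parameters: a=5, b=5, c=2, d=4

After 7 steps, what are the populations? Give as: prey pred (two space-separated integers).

Step 1: prey: 40+20-38=22; pred: 19+15-7=27
Step 2: prey: 22+11-29=4; pred: 27+11-10=28
Step 3: prey: 4+2-5=1; pred: 28+2-11=19
Step 4: prey: 1+0-0=1; pred: 19+0-7=12
Step 5: prey: 1+0-0=1; pred: 12+0-4=8
Step 6: prey: 1+0-0=1; pred: 8+0-3=5
Step 7: prey: 1+0-0=1; pred: 5+0-2=3

Answer: 1 3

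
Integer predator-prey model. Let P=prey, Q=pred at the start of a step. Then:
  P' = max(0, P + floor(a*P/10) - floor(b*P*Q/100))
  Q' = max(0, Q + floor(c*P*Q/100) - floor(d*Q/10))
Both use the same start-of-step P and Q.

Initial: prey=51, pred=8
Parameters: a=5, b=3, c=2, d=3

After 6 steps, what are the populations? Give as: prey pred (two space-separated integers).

Answer: 0 47

Derivation:
Step 1: prey: 51+25-12=64; pred: 8+8-2=14
Step 2: prey: 64+32-26=70; pred: 14+17-4=27
Step 3: prey: 70+35-56=49; pred: 27+37-8=56
Step 4: prey: 49+24-82=0; pred: 56+54-16=94
Step 5: prey: 0+0-0=0; pred: 94+0-28=66
Step 6: prey: 0+0-0=0; pred: 66+0-19=47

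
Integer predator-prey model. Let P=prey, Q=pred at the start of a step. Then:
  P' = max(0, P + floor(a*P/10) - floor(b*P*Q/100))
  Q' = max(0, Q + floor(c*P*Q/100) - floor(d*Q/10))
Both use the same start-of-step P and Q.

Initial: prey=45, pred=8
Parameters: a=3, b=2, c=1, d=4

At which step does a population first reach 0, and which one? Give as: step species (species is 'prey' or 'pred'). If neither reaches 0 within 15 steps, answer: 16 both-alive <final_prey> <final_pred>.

Answer: 16 both-alive 13 5

Derivation:
Step 1: prey: 45+13-7=51; pred: 8+3-3=8
Step 2: prey: 51+15-8=58; pred: 8+4-3=9
Step 3: prey: 58+17-10=65; pred: 9+5-3=11
Step 4: prey: 65+19-14=70; pred: 11+7-4=14
Step 5: prey: 70+21-19=72; pred: 14+9-5=18
Step 6: prey: 72+21-25=68; pred: 18+12-7=23
Step 7: prey: 68+20-31=57; pred: 23+15-9=29
Step 8: prey: 57+17-33=41; pred: 29+16-11=34
Step 9: prey: 41+12-27=26; pred: 34+13-13=34
Step 10: prey: 26+7-17=16; pred: 34+8-13=29
Step 11: prey: 16+4-9=11; pred: 29+4-11=22
Step 12: prey: 11+3-4=10; pred: 22+2-8=16
Step 13: prey: 10+3-3=10; pred: 16+1-6=11
Step 14: prey: 10+3-2=11; pred: 11+1-4=8
Step 15: prey: 11+3-1=13; pred: 8+0-3=5
No extinction within 15 steps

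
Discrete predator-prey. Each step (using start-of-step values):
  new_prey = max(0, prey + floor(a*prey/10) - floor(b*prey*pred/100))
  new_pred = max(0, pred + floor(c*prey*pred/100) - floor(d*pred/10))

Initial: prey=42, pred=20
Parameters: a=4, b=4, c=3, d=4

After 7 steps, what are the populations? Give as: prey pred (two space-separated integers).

Answer: 0 5

Derivation:
Step 1: prey: 42+16-33=25; pred: 20+25-8=37
Step 2: prey: 25+10-37=0; pred: 37+27-14=50
Step 3: prey: 0+0-0=0; pred: 50+0-20=30
Step 4: prey: 0+0-0=0; pred: 30+0-12=18
Step 5: prey: 0+0-0=0; pred: 18+0-7=11
Step 6: prey: 0+0-0=0; pred: 11+0-4=7
Step 7: prey: 0+0-0=0; pred: 7+0-2=5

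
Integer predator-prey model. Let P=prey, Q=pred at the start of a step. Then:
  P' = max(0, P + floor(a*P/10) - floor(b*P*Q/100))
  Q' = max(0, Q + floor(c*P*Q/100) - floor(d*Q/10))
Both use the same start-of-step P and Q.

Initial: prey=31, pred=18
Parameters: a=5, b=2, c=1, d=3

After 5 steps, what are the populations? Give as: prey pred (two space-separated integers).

Step 1: prey: 31+15-11=35; pred: 18+5-5=18
Step 2: prey: 35+17-12=40; pred: 18+6-5=19
Step 3: prey: 40+20-15=45; pred: 19+7-5=21
Step 4: prey: 45+22-18=49; pred: 21+9-6=24
Step 5: prey: 49+24-23=50; pred: 24+11-7=28

Answer: 50 28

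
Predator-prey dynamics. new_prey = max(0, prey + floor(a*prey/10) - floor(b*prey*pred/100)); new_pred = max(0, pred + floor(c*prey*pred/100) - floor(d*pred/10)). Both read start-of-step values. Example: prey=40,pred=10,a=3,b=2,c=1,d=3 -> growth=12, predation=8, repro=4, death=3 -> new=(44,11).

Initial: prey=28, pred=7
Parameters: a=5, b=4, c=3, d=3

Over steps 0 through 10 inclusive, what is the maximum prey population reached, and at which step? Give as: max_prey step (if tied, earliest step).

Step 1: prey: 28+14-7=35; pred: 7+5-2=10
Step 2: prey: 35+17-14=38; pred: 10+10-3=17
Step 3: prey: 38+19-25=32; pred: 17+19-5=31
Step 4: prey: 32+16-39=9; pred: 31+29-9=51
Step 5: prey: 9+4-18=0; pred: 51+13-15=49
Step 6: prey: 0+0-0=0; pred: 49+0-14=35
Step 7: prey: 0+0-0=0; pred: 35+0-10=25
Step 8: prey: 0+0-0=0; pred: 25+0-7=18
Step 9: prey: 0+0-0=0; pred: 18+0-5=13
Step 10: prey: 0+0-0=0; pred: 13+0-3=10
Max prey = 38 at step 2

Answer: 38 2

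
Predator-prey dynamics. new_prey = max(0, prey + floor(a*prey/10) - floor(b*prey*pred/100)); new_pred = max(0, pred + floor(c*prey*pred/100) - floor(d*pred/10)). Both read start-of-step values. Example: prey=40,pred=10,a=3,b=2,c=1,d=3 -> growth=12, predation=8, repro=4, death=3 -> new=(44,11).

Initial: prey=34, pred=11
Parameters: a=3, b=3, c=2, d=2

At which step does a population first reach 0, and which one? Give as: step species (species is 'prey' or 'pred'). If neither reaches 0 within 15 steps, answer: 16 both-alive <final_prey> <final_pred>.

Answer: 16 both-alive 1 5

Derivation:
Step 1: prey: 34+10-11=33; pred: 11+7-2=16
Step 2: prey: 33+9-15=27; pred: 16+10-3=23
Step 3: prey: 27+8-18=17; pred: 23+12-4=31
Step 4: prey: 17+5-15=7; pred: 31+10-6=35
Step 5: prey: 7+2-7=2; pred: 35+4-7=32
Step 6: prey: 2+0-1=1; pred: 32+1-6=27
Step 7: prey: 1+0-0=1; pred: 27+0-5=22
Step 8: prey: 1+0-0=1; pred: 22+0-4=18
Step 9: prey: 1+0-0=1; pred: 18+0-3=15
Step 10: prey: 1+0-0=1; pred: 15+0-3=12
Step 11: prey: 1+0-0=1; pred: 12+0-2=10
Step 12: prey: 1+0-0=1; pred: 10+0-2=8
Step 13: prey: 1+0-0=1; pred: 8+0-1=7
Step 14: prey: 1+0-0=1; pred: 7+0-1=6
Step 15: prey: 1+0-0=1; pred: 6+0-1=5
No extinction within 15 steps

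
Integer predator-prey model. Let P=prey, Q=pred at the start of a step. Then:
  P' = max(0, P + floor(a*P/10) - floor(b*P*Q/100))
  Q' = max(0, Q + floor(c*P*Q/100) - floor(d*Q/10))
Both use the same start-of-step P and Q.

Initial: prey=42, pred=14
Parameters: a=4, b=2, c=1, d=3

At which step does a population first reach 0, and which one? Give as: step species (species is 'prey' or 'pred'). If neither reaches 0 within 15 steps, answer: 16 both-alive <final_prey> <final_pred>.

Step 1: prey: 42+16-11=47; pred: 14+5-4=15
Step 2: prey: 47+18-14=51; pred: 15+7-4=18
Step 3: prey: 51+20-18=53; pred: 18+9-5=22
Step 4: prey: 53+21-23=51; pred: 22+11-6=27
Step 5: prey: 51+20-27=44; pred: 27+13-8=32
Step 6: prey: 44+17-28=33; pred: 32+14-9=37
Step 7: prey: 33+13-24=22; pred: 37+12-11=38
Step 8: prey: 22+8-16=14; pred: 38+8-11=35
Step 9: prey: 14+5-9=10; pred: 35+4-10=29
Step 10: prey: 10+4-5=9; pred: 29+2-8=23
Step 11: prey: 9+3-4=8; pred: 23+2-6=19
Step 12: prey: 8+3-3=8; pred: 19+1-5=15
Step 13: prey: 8+3-2=9; pred: 15+1-4=12
Step 14: prey: 9+3-2=10; pred: 12+1-3=10
Step 15: prey: 10+4-2=12; pred: 10+1-3=8
No extinction within 15 steps

Answer: 16 both-alive 12 8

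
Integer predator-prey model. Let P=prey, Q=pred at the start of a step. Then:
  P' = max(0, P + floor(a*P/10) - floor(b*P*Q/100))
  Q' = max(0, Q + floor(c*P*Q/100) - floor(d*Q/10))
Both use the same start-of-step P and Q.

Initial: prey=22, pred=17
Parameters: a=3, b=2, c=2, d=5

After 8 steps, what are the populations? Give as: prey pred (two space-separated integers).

Answer: 30 12

Derivation:
Step 1: prey: 22+6-7=21; pred: 17+7-8=16
Step 2: prey: 21+6-6=21; pred: 16+6-8=14
Step 3: prey: 21+6-5=22; pred: 14+5-7=12
Step 4: prey: 22+6-5=23; pred: 12+5-6=11
Step 5: prey: 23+6-5=24; pred: 11+5-5=11
Step 6: prey: 24+7-5=26; pred: 11+5-5=11
Step 7: prey: 26+7-5=28; pred: 11+5-5=11
Step 8: prey: 28+8-6=30; pred: 11+6-5=12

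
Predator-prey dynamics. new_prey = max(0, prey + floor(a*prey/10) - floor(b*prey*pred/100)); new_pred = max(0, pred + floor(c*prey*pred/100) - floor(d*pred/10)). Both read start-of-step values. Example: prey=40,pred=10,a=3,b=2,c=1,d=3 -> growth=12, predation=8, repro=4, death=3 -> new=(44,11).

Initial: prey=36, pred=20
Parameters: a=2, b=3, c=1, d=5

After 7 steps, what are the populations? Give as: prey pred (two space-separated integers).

Answer: 19 1

Derivation:
Step 1: prey: 36+7-21=22; pred: 20+7-10=17
Step 2: prey: 22+4-11=15; pred: 17+3-8=12
Step 3: prey: 15+3-5=13; pred: 12+1-6=7
Step 4: prey: 13+2-2=13; pred: 7+0-3=4
Step 5: prey: 13+2-1=14; pred: 4+0-2=2
Step 6: prey: 14+2-0=16; pred: 2+0-1=1
Step 7: prey: 16+3-0=19; pred: 1+0-0=1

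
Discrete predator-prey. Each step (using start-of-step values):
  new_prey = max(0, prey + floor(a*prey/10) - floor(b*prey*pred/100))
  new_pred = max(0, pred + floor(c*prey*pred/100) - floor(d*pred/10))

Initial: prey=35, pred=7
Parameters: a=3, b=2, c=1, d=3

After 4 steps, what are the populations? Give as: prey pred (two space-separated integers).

Step 1: prey: 35+10-4=41; pred: 7+2-2=7
Step 2: prey: 41+12-5=48; pred: 7+2-2=7
Step 3: prey: 48+14-6=56; pred: 7+3-2=8
Step 4: prey: 56+16-8=64; pred: 8+4-2=10

Answer: 64 10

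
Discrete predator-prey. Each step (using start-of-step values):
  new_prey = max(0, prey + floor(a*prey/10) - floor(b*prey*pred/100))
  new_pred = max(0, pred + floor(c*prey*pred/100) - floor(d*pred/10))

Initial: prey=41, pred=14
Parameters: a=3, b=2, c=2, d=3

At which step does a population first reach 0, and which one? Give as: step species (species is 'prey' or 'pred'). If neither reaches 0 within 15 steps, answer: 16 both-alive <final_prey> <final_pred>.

Step 1: prey: 41+12-11=42; pred: 14+11-4=21
Step 2: prey: 42+12-17=37; pred: 21+17-6=32
Step 3: prey: 37+11-23=25; pred: 32+23-9=46
Step 4: prey: 25+7-23=9; pred: 46+23-13=56
Step 5: prey: 9+2-10=1; pred: 56+10-16=50
Step 6: prey: 1+0-1=0; pred: 50+1-15=36
First extinction: prey at step 6

Answer: 6 prey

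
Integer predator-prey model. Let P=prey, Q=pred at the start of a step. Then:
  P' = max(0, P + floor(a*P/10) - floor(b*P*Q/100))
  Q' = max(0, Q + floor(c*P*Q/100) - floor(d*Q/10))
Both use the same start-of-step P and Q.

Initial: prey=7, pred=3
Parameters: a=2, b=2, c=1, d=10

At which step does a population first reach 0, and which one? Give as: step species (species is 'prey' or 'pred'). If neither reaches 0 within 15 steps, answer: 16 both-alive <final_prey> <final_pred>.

Answer: 1 pred

Derivation:
Step 1: prey: 7+1-0=8; pred: 3+0-3=0
First extinction: pred at step 1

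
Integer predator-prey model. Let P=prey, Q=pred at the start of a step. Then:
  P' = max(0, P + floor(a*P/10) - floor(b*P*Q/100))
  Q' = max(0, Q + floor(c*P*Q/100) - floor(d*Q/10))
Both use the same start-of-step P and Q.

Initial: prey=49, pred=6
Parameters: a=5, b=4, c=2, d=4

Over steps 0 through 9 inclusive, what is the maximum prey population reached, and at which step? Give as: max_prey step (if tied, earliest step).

Step 1: prey: 49+24-11=62; pred: 6+5-2=9
Step 2: prey: 62+31-22=71; pred: 9+11-3=17
Step 3: prey: 71+35-48=58; pred: 17+24-6=35
Step 4: prey: 58+29-81=6; pred: 35+40-14=61
Step 5: prey: 6+3-14=0; pred: 61+7-24=44
Step 6: prey: 0+0-0=0; pred: 44+0-17=27
Step 7: prey: 0+0-0=0; pred: 27+0-10=17
Step 8: prey: 0+0-0=0; pred: 17+0-6=11
Step 9: prey: 0+0-0=0; pred: 11+0-4=7
Max prey = 71 at step 2

Answer: 71 2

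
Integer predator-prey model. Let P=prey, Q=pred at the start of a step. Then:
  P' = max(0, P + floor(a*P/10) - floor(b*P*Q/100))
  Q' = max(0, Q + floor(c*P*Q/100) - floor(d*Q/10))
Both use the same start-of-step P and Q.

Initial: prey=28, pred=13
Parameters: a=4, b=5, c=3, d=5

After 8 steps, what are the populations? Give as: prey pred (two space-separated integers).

Answer: 7 1

Derivation:
Step 1: prey: 28+11-18=21; pred: 13+10-6=17
Step 2: prey: 21+8-17=12; pred: 17+10-8=19
Step 3: prey: 12+4-11=5; pred: 19+6-9=16
Step 4: prey: 5+2-4=3; pred: 16+2-8=10
Step 5: prey: 3+1-1=3; pred: 10+0-5=5
Step 6: prey: 3+1-0=4; pred: 5+0-2=3
Step 7: prey: 4+1-0=5; pred: 3+0-1=2
Step 8: prey: 5+2-0=7; pred: 2+0-1=1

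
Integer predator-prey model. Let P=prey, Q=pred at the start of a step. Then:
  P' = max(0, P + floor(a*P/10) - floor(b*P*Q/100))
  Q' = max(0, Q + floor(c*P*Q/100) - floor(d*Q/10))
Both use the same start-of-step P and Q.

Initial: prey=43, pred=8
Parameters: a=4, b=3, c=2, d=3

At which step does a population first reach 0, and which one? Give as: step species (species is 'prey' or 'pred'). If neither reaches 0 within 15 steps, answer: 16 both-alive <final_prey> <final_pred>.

Answer: 5 prey

Derivation:
Step 1: prey: 43+17-10=50; pred: 8+6-2=12
Step 2: prey: 50+20-18=52; pred: 12+12-3=21
Step 3: prey: 52+20-32=40; pred: 21+21-6=36
Step 4: prey: 40+16-43=13; pred: 36+28-10=54
Step 5: prey: 13+5-21=0; pred: 54+14-16=52
First extinction: prey at step 5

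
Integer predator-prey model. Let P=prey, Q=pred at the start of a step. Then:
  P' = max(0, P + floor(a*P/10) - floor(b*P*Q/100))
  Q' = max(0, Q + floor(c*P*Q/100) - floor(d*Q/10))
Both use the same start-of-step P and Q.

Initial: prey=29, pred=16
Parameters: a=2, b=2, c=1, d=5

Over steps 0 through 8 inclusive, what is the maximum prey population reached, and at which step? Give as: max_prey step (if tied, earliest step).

Answer: 42 8

Derivation:
Step 1: prey: 29+5-9=25; pred: 16+4-8=12
Step 2: prey: 25+5-6=24; pred: 12+3-6=9
Step 3: prey: 24+4-4=24; pred: 9+2-4=7
Step 4: prey: 24+4-3=25; pred: 7+1-3=5
Step 5: prey: 25+5-2=28; pred: 5+1-2=4
Step 6: prey: 28+5-2=31; pred: 4+1-2=3
Step 7: prey: 31+6-1=36; pred: 3+0-1=2
Step 8: prey: 36+7-1=42; pred: 2+0-1=1
Max prey = 42 at step 8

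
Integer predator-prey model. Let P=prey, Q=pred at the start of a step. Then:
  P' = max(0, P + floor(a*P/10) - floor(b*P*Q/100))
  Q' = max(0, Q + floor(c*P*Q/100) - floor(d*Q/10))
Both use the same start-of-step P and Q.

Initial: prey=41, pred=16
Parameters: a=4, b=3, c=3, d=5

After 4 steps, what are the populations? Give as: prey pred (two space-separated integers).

Step 1: prey: 41+16-19=38; pred: 16+19-8=27
Step 2: prey: 38+15-30=23; pred: 27+30-13=44
Step 3: prey: 23+9-30=2; pred: 44+30-22=52
Step 4: prey: 2+0-3=0; pred: 52+3-26=29

Answer: 0 29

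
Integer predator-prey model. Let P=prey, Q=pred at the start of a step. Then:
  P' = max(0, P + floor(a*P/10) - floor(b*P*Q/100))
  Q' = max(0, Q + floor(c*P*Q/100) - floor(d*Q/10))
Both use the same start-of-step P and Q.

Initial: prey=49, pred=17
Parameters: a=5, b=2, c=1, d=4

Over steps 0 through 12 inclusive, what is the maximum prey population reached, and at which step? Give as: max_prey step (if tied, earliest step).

Answer: 68 3

Derivation:
Step 1: prey: 49+24-16=57; pred: 17+8-6=19
Step 2: prey: 57+28-21=64; pred: 19+10-7=22
Step 3: prey: 64+32-28=68; pred: 22+14-8=28
Step 4: prey: 68+34-38=64; pred: 28+19-11=36
Step 5: prey: 64+32-46=50; pred: 36+23-14=45
Step 6: prey: 50+25-45=30; pred: 45+22-18=49
Step 7: prey: 30+15-29=16; pred: 49+14-19=44
Step 8: prey: 16+8-14=10; pred: 44+7-17=34
Step 9: prey: 10+5-6=9; pred: 34+3-13=24
Step 10: prey: 9+4-4=9; pred: 24+2-9=17
Step 11: prey: 9+4-3=10; pred: 17+1-6=12
Step 12: prey: 10+5-2=13; pred: 12+1-4=9
Max prey = 68 at step 3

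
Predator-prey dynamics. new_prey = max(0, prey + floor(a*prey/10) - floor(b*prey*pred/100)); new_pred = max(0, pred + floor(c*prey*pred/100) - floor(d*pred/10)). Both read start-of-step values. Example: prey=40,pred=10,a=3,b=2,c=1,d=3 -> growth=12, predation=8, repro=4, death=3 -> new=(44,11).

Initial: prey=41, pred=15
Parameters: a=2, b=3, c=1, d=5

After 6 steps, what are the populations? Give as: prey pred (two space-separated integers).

Step 1: prey: 41+8-18=31; pred: 15+6-7=14
Step 2: prey: 31+6-13=24; pred: 14+4-7=11
Step 3: prey: 24+4-7=21; pred: 11+2-5=8
Step 4: prey: 21+4-5=20; pred: 8+1-4=5
Step 5: prey: 20+4-3=21; pred: 5+1-2=4
Step 6: prey: 21+4-2=23; pred: 4+0-2=2

Answer: 23 2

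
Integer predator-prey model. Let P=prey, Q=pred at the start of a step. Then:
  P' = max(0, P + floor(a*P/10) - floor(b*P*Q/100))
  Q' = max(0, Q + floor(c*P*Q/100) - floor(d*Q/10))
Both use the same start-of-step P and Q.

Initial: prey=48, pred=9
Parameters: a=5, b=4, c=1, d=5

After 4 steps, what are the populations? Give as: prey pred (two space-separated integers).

Answer: 80 12

Derivation:
Step 1: prey: 48+24-17=55; pred: 9+4-4=9
Step 2: prey: 55+27-19=63; pred: 9+4-4=9
Step 3: prey: 63+31-22=72; pred: 9+5-4=10
Step 4: prey: 72+36-28=80; pred: 10+7-5=12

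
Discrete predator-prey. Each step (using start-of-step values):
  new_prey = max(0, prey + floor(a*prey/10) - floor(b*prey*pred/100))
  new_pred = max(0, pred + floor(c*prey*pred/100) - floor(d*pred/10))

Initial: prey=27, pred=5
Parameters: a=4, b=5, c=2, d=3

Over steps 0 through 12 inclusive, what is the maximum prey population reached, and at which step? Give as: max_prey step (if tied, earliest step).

Step 1: prey: 27+10-6=31; pred: 5+2-1=6
Step 2: prey: 31+12-9=34; pred: 6+3-1=8
Step 3: prey: 34+13-13=34; pred: 8+5-2=11
Step 4: prey: 34+13-18=29; pred: 11+7-3=15
Step 5: prey: 29+11-21=19; pred: 15+8-4=19
Step 6: prey: 19+7-18=8; pred: 19+7-5=21
Step 7: prey: 8+3-8=3; pred: 21+3-6=18
Step 8: prey: 3+1-2=2; pred: 18+1-5=14
Step 9: prey: 2+0-1=1; pred: 14+0-4=10
Step 10: prey: 1+0-0=1; pred: 10+0-3=7
Step 11: prey: 1+0-0=1; pred: 7+0-2=5
Step 12: prey: 1+0-0=1; pred: 5+0-1=4
Max prey = 34 at step 2

Answer: 34 2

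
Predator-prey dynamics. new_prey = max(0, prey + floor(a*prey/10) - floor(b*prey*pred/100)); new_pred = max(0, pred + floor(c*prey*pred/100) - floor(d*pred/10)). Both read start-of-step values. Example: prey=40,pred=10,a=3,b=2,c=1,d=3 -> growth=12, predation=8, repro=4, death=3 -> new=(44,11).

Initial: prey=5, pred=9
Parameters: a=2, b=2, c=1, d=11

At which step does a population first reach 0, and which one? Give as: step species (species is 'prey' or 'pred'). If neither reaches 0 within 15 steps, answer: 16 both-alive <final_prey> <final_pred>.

Answer: 1 pred

Derivation:
Step 1: prey: 5+1-0=6; pred: 9+0-9=0
First extinction: pred at step 1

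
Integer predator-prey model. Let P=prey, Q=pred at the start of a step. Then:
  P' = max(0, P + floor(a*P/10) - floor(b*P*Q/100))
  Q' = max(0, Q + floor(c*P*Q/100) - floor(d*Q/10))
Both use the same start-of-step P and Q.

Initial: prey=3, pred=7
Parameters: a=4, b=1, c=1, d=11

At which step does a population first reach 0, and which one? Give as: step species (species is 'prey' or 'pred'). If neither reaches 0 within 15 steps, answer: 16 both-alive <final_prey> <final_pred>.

Answer: 1 pred

Derivation:
Step 1: prey: 3+1-0=4; pred: 7+0-7=0
First extinction: pred at step 1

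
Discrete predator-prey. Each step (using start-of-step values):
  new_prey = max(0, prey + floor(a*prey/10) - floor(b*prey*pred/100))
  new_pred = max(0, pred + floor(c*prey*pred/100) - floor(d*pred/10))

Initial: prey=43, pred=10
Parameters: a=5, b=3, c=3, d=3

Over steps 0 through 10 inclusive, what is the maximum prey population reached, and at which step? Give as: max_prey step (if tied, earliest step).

Step 1: prey: 43+21-12=52; pred: 10+12-3=19
Step 2: prey: 52+26-29=49; pred: 19+29-5=43
Step 3: prey: 49+24-63=10; pred: 43+63-12=94
Step 4: prey: 10+5-28=0; pred: 94+28-28=94
Step 5: prey: 0+0-0=0; pred: 94+0-28=66
Step 6: prey: 0+0-0=0; pred: 66+0-19=47
Step 7: prey: 0+0-0=0; pred: 47+0-14=33
Step 8: prey: 0+0-0=0; pred: 33+0-9=24
Step 9: prey: 0+0-0=0; pred: 24+0-7=17
Step 10: prey: 0+0-0=0; pred: 17+0-5=12
Max prey = 52 at step 1

Answer: 52 1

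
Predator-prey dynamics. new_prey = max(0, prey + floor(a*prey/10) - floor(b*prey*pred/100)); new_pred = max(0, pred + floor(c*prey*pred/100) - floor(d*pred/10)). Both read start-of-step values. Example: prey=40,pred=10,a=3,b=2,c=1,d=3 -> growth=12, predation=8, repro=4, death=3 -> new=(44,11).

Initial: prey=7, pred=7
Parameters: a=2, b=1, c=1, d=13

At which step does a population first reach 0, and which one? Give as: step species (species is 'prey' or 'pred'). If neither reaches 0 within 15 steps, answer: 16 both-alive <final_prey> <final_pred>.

Step 1: prey: 7+1-0=8; pred: 7+0-9=0
First extinction: pred at step 1

Answer: 1 pred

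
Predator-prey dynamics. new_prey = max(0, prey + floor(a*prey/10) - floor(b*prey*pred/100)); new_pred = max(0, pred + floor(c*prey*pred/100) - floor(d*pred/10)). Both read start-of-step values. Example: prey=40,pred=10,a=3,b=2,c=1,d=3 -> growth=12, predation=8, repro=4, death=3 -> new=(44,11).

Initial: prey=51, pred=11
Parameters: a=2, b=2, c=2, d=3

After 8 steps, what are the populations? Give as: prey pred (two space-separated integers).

Step 1: prey: 51+10-11=50; pred: 11+11-3=19
Step 2: prey: 50+10-19=41; pred: 19+19-5=33
Step 3: prey: 41+8-27=22; pred: 33+27-9=51
Step 4: prey: 22+4-22=4; pred: 51+22-15=58
Step 5: prey: 4+0-4=0; pred: 58+4-17=45
Step 6: prey: 0+0-0=0; pred: 45+0-13=32
Step 7: prey: 0+0-0=0; pred: 32+0-9=23
Step 8: prey: 0+0-0=0; pred: 23+0-6=17

Answer: 0 17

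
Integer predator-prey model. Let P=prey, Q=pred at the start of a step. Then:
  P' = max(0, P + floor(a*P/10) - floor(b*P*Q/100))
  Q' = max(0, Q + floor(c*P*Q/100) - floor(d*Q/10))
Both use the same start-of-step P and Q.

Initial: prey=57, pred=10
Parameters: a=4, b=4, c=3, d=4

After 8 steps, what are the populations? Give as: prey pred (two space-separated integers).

Step 1: prey: 57+22-22=57; pred: 10+17-4=23
Step 2: prey: 57+22-52=27; pred: 23+39-9=53
Step 3: prey: 27+10-57=0; pred: 53+42-21=74
Step 4: prey: 0+0-0=0; pred: 74+0-29=45
Step 5: prey: 0+0-0=0; pred: 45+0-18=27
Step 6: prey: 0+0-0=0; pred: 27+0-10=17
Step 7: prey: 0+0-0=0; pred: 17+0-6=11
Step 8: prey: 0+0-0=0; pred: 11+0-4=7

Answer: 0 7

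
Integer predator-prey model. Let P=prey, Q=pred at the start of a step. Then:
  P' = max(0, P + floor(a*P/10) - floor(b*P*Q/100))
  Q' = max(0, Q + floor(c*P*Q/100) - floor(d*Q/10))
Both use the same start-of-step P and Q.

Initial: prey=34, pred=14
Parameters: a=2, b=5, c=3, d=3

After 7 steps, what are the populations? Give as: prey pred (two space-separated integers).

Answer: 0 6

Derivation:
Step 1: prey: 34+6-23=17; pred: 14+14-4=24
Step 2: prey: 17+3-20=0; pred: 24+12-7=29
Step 3: prey: 0+0-0=0; pred: 29+0-8=21
Step 4: prey: 0+0-0=0; pred: 21+0-6=15
Step 5: prey: 0+0-0=0; pred: 15+0-4=11
Step 6: prey: 0+0-0=0; pred: 11+0-3=8
Step 7: prey: 0+0-0=0; pred: 8+0-2=6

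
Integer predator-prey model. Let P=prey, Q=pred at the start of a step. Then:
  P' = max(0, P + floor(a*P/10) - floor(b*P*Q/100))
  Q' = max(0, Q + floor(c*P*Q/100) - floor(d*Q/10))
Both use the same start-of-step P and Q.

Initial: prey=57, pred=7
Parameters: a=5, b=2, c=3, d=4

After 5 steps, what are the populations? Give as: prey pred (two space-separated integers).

Step 1: prey: 57+28-7=78; pred: 7+11-2=16
Step 2: prey: 78+39-24=93; pred: 16+37-6=47
Step 3: prey: 93+46-87=52; pred: 47+131-18=160
Step 4: prey: 52+26-166=0; pred: 160+249-64=345
Step 5: prey: 0+0-0=0; pred: 345+0-138=207

Answer: 0 207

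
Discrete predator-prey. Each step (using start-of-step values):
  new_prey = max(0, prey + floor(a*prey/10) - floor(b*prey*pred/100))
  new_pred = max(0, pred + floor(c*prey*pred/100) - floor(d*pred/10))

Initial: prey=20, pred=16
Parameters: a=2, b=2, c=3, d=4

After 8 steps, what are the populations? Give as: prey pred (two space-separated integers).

Step 1: prey: 20+4-6=18; pred: 16+9-6=19
Step 2: prey: 18+3-6=15; pred: 19+10-7=22
Step 3: prey: 15+3-6=12; pred: 22+9-8=23
Step 4: prey: 12+2-5=9; pred: 23+8-9=22
Step 5: prey: 9+1-3=7; pred: 22+5-8=19
Step 6: prey: 7+1-2=6; pred: 19+3-7=15
Step 7: prey: 6+1-1=6; pred: 15+2-6=11
Step 8: prey: 6+1-1=6; pred: 11+1-4=8

Answer: 6 8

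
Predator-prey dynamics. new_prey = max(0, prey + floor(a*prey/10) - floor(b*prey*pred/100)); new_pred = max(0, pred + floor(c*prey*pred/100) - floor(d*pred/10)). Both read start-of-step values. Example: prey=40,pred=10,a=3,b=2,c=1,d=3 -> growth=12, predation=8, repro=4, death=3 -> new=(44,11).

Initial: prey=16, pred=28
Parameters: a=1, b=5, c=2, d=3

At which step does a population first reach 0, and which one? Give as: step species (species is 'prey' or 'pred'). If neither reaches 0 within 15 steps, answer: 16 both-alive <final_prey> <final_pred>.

Answer: 1 prey

Derivation:
Step 1: prey: 16+1-22=0; pred: 28+8-8=28
First extinction: prey at step 1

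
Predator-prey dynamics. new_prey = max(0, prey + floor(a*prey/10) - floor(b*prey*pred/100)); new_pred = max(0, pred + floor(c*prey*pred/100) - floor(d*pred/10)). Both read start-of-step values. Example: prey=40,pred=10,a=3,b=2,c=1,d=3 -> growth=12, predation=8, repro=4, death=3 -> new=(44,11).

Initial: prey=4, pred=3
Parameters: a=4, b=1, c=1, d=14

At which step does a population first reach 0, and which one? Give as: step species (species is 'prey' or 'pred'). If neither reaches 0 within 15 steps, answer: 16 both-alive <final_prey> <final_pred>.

Step 1: prey: 4+1-0=5; pred: 3+0-4=0
First extinction: pred at step 1

Answer: 1 pred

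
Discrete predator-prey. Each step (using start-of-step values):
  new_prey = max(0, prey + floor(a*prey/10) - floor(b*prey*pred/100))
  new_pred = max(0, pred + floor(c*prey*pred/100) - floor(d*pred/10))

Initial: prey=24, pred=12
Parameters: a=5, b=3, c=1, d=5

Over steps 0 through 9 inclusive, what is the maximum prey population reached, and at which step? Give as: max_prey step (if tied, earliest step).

Answer: 163 8

Derivation:
Step 1: prey: 24+12-8=28; pred: 12+2-6=8
Step 2: prey: 28+14-6=36; pred: 8+2-4=6
Step 3: prey: 36+18-6=48; pred: 6+2-3=5
Step 4: prey: 48+24-7=65; pred: 5+2-2=5
Step 5: prey: 65+32-9=88; pred: 5+3-2=6
Step 6: prey: 88+44-15=117; pred: 6+5-3=8
Step 7: prey: 117+58-28=147; pred: 8+9-4=13
Step 8: prey: 147+73-57=163; pred: 13+19-6=26
Step 9: prey: 163+81-127=117; pred: 26+42-13=55
Max prey = 163 at step 8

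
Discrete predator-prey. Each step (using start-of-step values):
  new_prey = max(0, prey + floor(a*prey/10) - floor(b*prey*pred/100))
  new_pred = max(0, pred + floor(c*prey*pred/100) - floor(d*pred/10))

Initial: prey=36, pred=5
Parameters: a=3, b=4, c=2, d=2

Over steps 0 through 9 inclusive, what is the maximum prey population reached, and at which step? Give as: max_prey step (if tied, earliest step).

Answer: 40 2

Derivation:
Step 1: prey: 36+10-7=39; pred: 5+3-1=7
Step 2: prey: 39+11-10=40; pred: 7+5-1=11
Step 3: prey: 40+12-17=35; pred: 11+8-2=17
Step 4: prey: 35+10-23=22; pred: 17+11-3=25
Step 5: prey: 22+6-22=6; pred: 25+11-5=31
Step 6: prey: 6+1-7=0; pred: 31+3-6=28
Step 7: prey: 0+0-0=0; pred: 28+0-5=23
Step 8: prey: 0+0-0=0; pred: 23+0-4=19
Step 9: prey: 0+0-0=0; pred: 19+0-3=16
Max prey = 40 at step 2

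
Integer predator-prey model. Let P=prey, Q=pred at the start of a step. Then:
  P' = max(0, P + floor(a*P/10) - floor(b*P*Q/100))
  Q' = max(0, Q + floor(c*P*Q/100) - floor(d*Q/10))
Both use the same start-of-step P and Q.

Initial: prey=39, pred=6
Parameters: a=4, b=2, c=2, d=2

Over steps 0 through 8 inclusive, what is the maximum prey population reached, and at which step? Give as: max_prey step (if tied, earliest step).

Step 1: prey: 39+15-4=50; pred: 6+4-1=9
Step 2: prey: 50+20-9=61; pred: 9+9-1=17
Step 3: prey: 61+24-20=65; pred: 17+20-3=34
Step 4: prey: 65+26-44=47; pred: 34+44-6=72
Step 5: prey: 47+18-67=0; pred: 72+67-14=125
Step 6: prey: 0+0-0=0; pred: 125+0-25=100
Step 7: prey: 0+0-0=0; pred: 100+0-20=80
Step 8: prey: 0+0-0=0; pred: 80+0-16=64
Max prey = 65 at step 3

Answer: 65 3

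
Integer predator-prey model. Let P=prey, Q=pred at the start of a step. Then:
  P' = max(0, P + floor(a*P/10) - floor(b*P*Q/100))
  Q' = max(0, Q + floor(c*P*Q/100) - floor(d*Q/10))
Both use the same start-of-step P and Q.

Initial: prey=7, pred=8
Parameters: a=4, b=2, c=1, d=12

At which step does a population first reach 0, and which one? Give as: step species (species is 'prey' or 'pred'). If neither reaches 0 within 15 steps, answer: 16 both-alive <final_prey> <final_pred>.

Answer: 1 pred

Derivation:
Step 1: prey: 7+2-1=8; pred: 8+0-9=0
First extinction: pred at step 1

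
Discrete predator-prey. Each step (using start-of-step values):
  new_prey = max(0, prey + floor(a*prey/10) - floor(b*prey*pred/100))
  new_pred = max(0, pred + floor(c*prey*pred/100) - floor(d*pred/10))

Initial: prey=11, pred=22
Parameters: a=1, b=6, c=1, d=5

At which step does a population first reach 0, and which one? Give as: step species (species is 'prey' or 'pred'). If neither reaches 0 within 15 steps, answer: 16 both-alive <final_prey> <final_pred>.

Step 1: prey: 11+1-14=0; pred: 22+2-11=13
First extinction: prey at step 1

Answer: 1 prey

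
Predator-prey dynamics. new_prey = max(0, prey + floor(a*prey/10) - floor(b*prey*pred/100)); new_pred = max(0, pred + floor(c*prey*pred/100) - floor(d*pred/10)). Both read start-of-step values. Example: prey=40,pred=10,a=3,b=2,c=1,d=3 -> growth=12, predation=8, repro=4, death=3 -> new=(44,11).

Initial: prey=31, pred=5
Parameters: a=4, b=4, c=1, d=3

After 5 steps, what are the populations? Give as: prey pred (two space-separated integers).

Answer: 67 10

Derivation:
Step 1: prey: 31+12-6=37; pred: 5+1-1=5
Step 2: prey: 37+14-7=44; pred: 5+1-1=5
Step 3: prey: 44+17-8=53; pred: 5+2-1=6
Step 4: prey: 53+21-12=62; pred: 6+3-1=8
Step 5: prey: 62+24-19=67; pred: 8+4-2=10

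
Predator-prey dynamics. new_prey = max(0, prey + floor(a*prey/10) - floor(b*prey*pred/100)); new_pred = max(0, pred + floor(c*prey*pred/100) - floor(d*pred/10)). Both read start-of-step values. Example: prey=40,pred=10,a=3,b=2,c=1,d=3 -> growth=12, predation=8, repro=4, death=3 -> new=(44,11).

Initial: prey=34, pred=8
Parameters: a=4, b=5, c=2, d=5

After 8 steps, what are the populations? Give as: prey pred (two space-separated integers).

Answer: 12 4

Derivation:
Step 1: prey: 34+13-13=34; pred: 8+5-4=9
Step 2: prey: 34+13-15=32; pred: 9+6-4=11
Step 3: prey: 32+12-17=27; pred: 11+7-5=13
Step 4: prey: 27+10-17=20; pred: 13+7-6=14
Step 5: prey: 20+8-14=14; pred: 14+5-7=12
Step 6: prey: 14+5-8=11; pred: 12+3-6=9
Step 7: prey: 11+4-4=11; pred: 9+1-4=6
Step 8: prey: 11+4-3=12; pred: 6+1-3=4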